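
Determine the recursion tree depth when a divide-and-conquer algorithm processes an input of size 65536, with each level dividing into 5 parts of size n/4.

For divide and conquer with division factor 4:

Problem sizes at each level:
Level 0: 65536
Level 1: 16384
Level 2: 4096
Level 3: 1024
Level 4: 256
Level 5: 64
Level 6: 16
Level 7: 4
Level 8: 1

The root is level 0 and the size-1 base case is level 8 (the tree spans levels 0 through 8, i.e. 9 levels counting the root), so the depth is the number of divisions: log_4(65536) = 8

The recursion tree depth is log_4(65536) = 8. At each level, the problem size is divided by 4, so it takes 8 divisions to reduce to a base case of size 1. The algorithm makes 5 recursive calls at each level.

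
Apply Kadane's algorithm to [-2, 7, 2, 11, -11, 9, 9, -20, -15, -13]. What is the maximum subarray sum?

Using Kadane's algorithm on [-2, 7, 2, 11, -11, 9, 9, -20, -15, -13]:

Scanning through the array:
Position 1 (value 7): max_ending_here = 7, max_so_far = 7
Position 2 (value 2): max_ending_here = 9, max_so_far = 9
Position 3 (value 11): max_ending_here = 20, max_so_far = 20
Position 4 (value -11): max_ending_here = 9, max_so_far = 20
Position 5 (value 9): max_ending_here = 18, max_so_far = 20
Position 6 (value 9): max_ending_here = 27, max_so_far = 27
Position 7 (value -20): max_ending_here = 7, max_so_far = 27
Position 8 (value -15): max_ending_here = -8, max_so_far = 27
Position 9 (value -13): max_ending_here = -13, max_so_far = 27

Maximum subarray: [7, 2, 11, -11, 9, 9]
Maximum sum: 27

The maximum subarray is [7, 2, 11, -11, 9, 9] with sum 27. This subarray runs from index 1 to index 6.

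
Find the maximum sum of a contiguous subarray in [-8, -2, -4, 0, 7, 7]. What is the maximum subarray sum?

Using Kadane's algorithm on [-8, -2, -4, 0, 7, 7]:

Scanning through the array:
Position 1 (value -2): max_ending_here = -2, max_so_far = -2
Position 2 (value -4): max_ending_here = -4, max_so_far = -2
Position 3 (value 0): max_ending_here = 0, max_so_far = 0
Position 4 (value 7): max_ending_here = 7, max_so_far = 7
Position 5 (value 7): max_ending_here = 14, max_so_far = 14

Maximum subarray: [0, 7, 7]
Maximum sum: 14

The maximum subarray is [0, 7, 7] with sum 14. This subarray runs from index 3 to index 5.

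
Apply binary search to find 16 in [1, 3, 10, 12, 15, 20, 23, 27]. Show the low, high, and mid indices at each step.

Binary search for 16 in [1, 3, 10, 12, 15, 20, 23, 27]:

lo=0, hi=7, mid=3, arr[mid]=12 -> 12 < 16, search right half
lo=4, hi=7, mid=5, arr[mid]=20 -> 20 > 16, search left half
lo=4, hi=4, mid=4, arr[mid]=15 -> 15 < 16, search right half
lo=5 > hi=4, target 16 not found

Binary search determines that 16 is not in the array after 3 comparisons. The search space was exhausted without finding the target.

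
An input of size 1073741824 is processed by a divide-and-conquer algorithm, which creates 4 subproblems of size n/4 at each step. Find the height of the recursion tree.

For divide and conquer with division factor 4:

Problem sizes at each level:
Level 0: 1073741824
Level 1: 268435456
Level 2: 67108864
Level 3: 16777216
Level 4: 4194304
Level 5: 1048576
Level 6: 262144
Level 7: 65536
Level 8: 16384
Level 9: 4096
Level 10: 1024
Level 11: 256
Level 12: 64
Level 13: 16
Level 14: 4
Level 15: 1

The root is level 0 and the size-1 base case is level 15 (the tree spans levels 0 through 15, i.e. 16 levels counting the root), so the depth is the number of divisions: log_4(1073741824) = 15

The recursion tree depth is log_4(1073741824) = 15. At each level, the problem size is divided by 4, so it takes 15 divisions to reduce to a base case of size 1. The algorithm makes 4 recursive calls at each level.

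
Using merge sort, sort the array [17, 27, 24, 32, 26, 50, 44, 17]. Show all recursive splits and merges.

Merge sort trace:

Split: [17, 27, 24, 32, 26, 50, 44, 17] -> [17, 27, 24, 32] and [26, 50, 44, 17]
  Split: [17, 27, 24, 32] -> [17, 27] and [24, 32]
    Split: [17, 27] -> [17] and [27]
    Merge: [17] + [27] -> [17, 27]
    Split: [24, 32] -> [24] and [32]
    Merge: [24] + [32] -> [24, 32]
  Merge: [17, 27] + [24, 32] -> [17, 24, 27, 32]
  Split: [26, 50, 44, 17] -> [26, 50] and [44, 17]
    Split: [26, 50] -> [26] and [50]
    Merge: [26] + [50] -> [26, 50]
    Split: [44, 17] -> [44] and [17]
    Merge: [44] + [17] -> [17, 44]
  Merge: [26, 50] + [17, 44] -> [17, 26, 44, 50]
Merge: [17, 24, 27, 32] + [17, 26, 44, 50] -> [17, 17, 24, 26, 27, 32, 44, 50]

Final sorted array: [17, 17, 24, 26, 27, 32, 44, 50]

The merge sort proceeds by recursively splitting the array and merging sorted halves.
After all merges, the sorted array is [17, 17, 24, 26, 27, 32, 44, 50].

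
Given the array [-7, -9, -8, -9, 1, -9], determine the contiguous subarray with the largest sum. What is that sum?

Using Kadane's algorithm on [-7, -9, -8, -9, 1, -9]:

Scanning through the array:
Position 1 (value -9): max_ending_here = -9, max_so_far = -7
Position 2 (value -8): max_ending_here = -8, max_so_far = -7
Position 3 (value -9): max_ending_here = -9, max_so_far = -7
Position 4 (value 1): max_ending_here = 1, max_so_far = 1
Position 5 (value -9): max_ending_here = -8, max_so_far = 1

Maximum subarray: [1]
Maximum sum: 1

The maximum subarray is [1] with sum 1. This subarray runs from index 4 to index 4.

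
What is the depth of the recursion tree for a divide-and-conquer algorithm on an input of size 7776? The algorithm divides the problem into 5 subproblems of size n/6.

For divide and conquer with division factor 6:

Problem sizes at each level:
Level 0: 7776
Level 1: 1296
Level 2: 216
Level 3: 36
Level 4: 6
Level 5: 1

The root is level 0 and the size-1 base case is level 5 (the tree spans levels 0 through 5, i.e. 6 levels counting the root), so the depth is the number of divisions: log_6(7776) = 5

The recursion tree depth is log_6(7776) = 5. At each level, the problem size is divided by 6, so it takes 5 divisions to reduce to a base case of size 1. The algorithm makes 5 recursive calls at each level.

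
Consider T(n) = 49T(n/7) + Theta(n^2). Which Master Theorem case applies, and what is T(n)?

Master Theorem for T(n) = 49T(n/7) + O(n^2):

a = 49, b = 7, c = 2
log_b(a) = log_7(49) = 2.0000

Case 2: c = 2 = log_7(49) = 2.0000
T(n) = O(n^2 log n) = O(n^2 log n)

For T(n) = 49T(n/7) + O(n^2): log_7(49) = 2.0000. This is Case 2 of the Master Theorem (c = log_b(a), equal work at all levels), giving O(n^2 log n).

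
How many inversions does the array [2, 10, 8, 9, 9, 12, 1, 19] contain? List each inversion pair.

Finding inversions in [2, 10, 8, 9, 9, 12, 1, 19]:

(0, 6): arr[0]=2 > arr[6]=1
(1, 2): arr[1]=10 > arr[2]=8
(1, 3): arr[1]=10 > arr[3]=9
(1, 4): arr[1]=10 > arr[4]=9
(1, 6): arr[1]=10 > arr[6]=1
(2, 6): arr[2]=8 > arr[6]=1
(3, 6): arr[3]=9 > arr[6]=1
(4, 6): arr[4]=9 > arr[6]=1
(5, 6): arr[5]=12 > arr[6]=1

Total inversions: 9

The array has 9 inversion(s): (0,6), (1,2), (1,3), (1,4), (1,6), (2,6), (3,6), (4,6), (5,6). Each pair (i,j) satisfies i < j and arr[i] > arr[j].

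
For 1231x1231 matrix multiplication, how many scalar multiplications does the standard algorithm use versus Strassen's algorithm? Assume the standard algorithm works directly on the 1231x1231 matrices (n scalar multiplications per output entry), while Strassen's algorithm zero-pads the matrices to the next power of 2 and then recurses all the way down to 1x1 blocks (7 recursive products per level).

Matrix multiplication for 1231x1231 matrices:

Strassen's algorithm requires power-of-2 dimensions. Pad 1231x1231 to 2048x2048 (next power of 2).

Standard algorithm: 1231^3 = 1865409391 multiplications
Strassen's algorithm: 7^(log2(2048)) = 7^11 = 1977326743 multiplications
Difference: 1865409391 - 1977326743 = -111917352 (Strassen uses MORE here due to padding overhead — for small or just-over-power-of-2 n, padding can outweigh the per-level savings)

Standard: 1865409391 multiplications (1231^3). Strassen: 1977326743 multiplications (7^11, after padding to 2048x2048). Strassen reduces 8 recursive multiplications to 7 at each level.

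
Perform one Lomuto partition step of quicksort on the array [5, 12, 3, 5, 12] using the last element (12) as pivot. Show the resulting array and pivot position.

Lomuto partition with pivot = 12:

Initial array: [5, 12, 3, 5, 12]

arr[0]=5 <= 12: swap with position 0, array becomes [5, 12, 3, 5, 12]
arr[1]=12 <= 12: swap with position 1, array becomes [5, 12, 3, 5, 12]
arr[2]=3 <= 12: swap with position 2, array becomes [5, 12, 3, 5, 12]
arr[3]=5 <= 12: swap with position 3, array becomes [5, 12, 3, 5, 12]

Place pivot at position 4: [5, 12, 3, 5, 12]
Pivot position: 4

After partitioning with pivot 12, the array becomes [5, 12, 3, 5, 12]. The pivot is placed at index 4. All elements to the left of the pivot are <= 12, and all elements to the right are > 12.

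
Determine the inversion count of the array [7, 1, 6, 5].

Finding inversions in [7, 1, 6, 5]:

(0, 1): arr[0]=7 > arr[1]=1
(0, 2): arr[0]=7 > arr[2]=6
(0, 3): arr[0]=7 > arr[3]=5
(2, 3): arr[2]=6 > arr[3]=5

Total inversions: 4

The array has 4 inversion(s): (0,1), (0,2), (0,3), (2,3). Each pair (i,j) satisfies i < j and arr[i] > arr[j].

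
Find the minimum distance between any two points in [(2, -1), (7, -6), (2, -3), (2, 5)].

Computing all pairwise distances among 4 points:

d((2, -1), (7, -6)) = 7.0711
d((2, -1), (2, -3)) = 2.0 <-- minimum
d((2, -1), (2, 5)) = 6.0
d((7, -6), (2, -3)) = 5.831
d((7, -6), (2, 5)) = 12.083
d((2, -3), (2, 5)) = 8.0

Closest pair: (2, -1) and (2, -3) with distance 2.0

The closest pair is (2, -1) and (2, -3) with Euclidean distance 2.0. For 4 points, brute-force pairwise comparison is shown above. For large n, the divide-and-conquer algorithm (sort by x, recurse on halves, check the dividing strip) achieves O(n log n).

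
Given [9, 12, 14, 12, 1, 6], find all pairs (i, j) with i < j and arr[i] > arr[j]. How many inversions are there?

Finding inversions in [9, 12, 14, 12, 1, 6]:

(0, 4): arr[0]=9 > arr[4]=1
(0, 5): arr[0]=9 > arr[5]=6
(1, 4): arr[1]=12 > arr[4]=1
(1, 5): arr[1]=12 > arr[5]=6
(2, 3): arr[2]=14 > arr[3]=12
(2, 4): arr[2]=14 > arr[4]=1
(2, 5): arr[2]=14 > arr[5]=6
(3, 4): arr[3]=12 > arr[4]=1
(3, 5): arr[3]=12 > arr[5]=6

Total inversions: 9

The array has 9 inversion(s): (0,4), (0,5), (1,4), (1,5), (2,3), (2,4), (2,5), (3,4), (3,5). Each pair (i,j) satisfies i < j and arr[i] > arr[j].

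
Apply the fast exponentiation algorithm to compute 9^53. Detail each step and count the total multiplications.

Computing 9^53 by squaring (build up from 9^1; each line after the first costs one multiplication):

9^1 = 9
9^2 = (9^1)^2 = 9^2 = 81
9^3 = 9 * 9^2 = 9 * 81 = 729
9^6 = (9^3)^2 = 729^2 = 531441
9^12 = (9^6)^2 = 531441^2 = 282429536481
9^13 = 9 * 9^12 = 9 * 282429536481 = 2541865828329
9^26 = (9^13)^2 = 2541865828329^2 = 6461081889226673298932241
9^52 = (9^26)^2 = 6461081889226673298932241^2 = 41745579179292917813953351511015323088870709282081
9^53 = 9 * 9^52 = 9 * 41745579179292917813953351511015323088870709282081 = 375710212613636260325580163599137907799836383538729

Result: 375710212613636260325580163599137907799836383538729
Multiplications needed: 8 (8 lines after 9^1)

9^53 = 375710212613636260325580163599137907799836383538729. Using exponentiation by squaring, this requires 8 multiplications. The key idea: if the exponent is even, square the half-power; if odd, multiply by the base once.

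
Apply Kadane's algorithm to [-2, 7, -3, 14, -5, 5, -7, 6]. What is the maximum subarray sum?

Using Kadane's algorithm on [-2, 7, -3, 14, -5, 5, -7, 6]:

Scanning through the array:
Position 1 (value 7): max_ending_here = 7, max_so_far = 7
Position 2 (value -3): max_ending_here = 4, max_so_far = 7
Position 3 (value 14): max_ending_here = 18, max_so_far = 18
Position 4 (value -5): max_ending_here = 13, max_so_far = 18
Position 5 (value 5): max_ending_here = 18, max_so_far = 18
Position 6 (value -7): max_ending_here = 11, max_so_far = 18
Position 7 (value 6): max_ending_here = 17, max_so_far = 18

Maximum subarray: [7, -3, 14]
Maximum sum: 18

The maximum subarray is [7, -3, 14] with sum 18. This subarray runs from index 1 to index 3.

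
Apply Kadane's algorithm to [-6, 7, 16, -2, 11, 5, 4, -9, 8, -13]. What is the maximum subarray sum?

Using Kadane's algorithm on [-6, 7, 16, -2, 11, 5, 4, -9, 8, -13]:

Scanning through the array:
Position 1 (value 7): max_ending_here = 7, max_so_far = 7
Position 2 (value 16): max_ending_here = 23, max_so_far = 23
Position 3 (value -2): max_ending_here = 21, max_so_far = 23
Position 4 (value 11): max_ending_here = 32, max_so_far = 32
Position 5 (value 5): max_ending_here = 37, max_so_far = 37
Position 6 (value 4): max_ending_here = 41, max_so_far = 41
Position 7 (value -9): max_ending_here = 32, max_so_far = 41
Position 8 (value 8): max_ending_here = 40, max_so_far = 41
Position 9 (value -13): max_ending_here = 27, max_so_far = 41

Maximum subarray: [7, 16, -2, 11, 5, 4]
Maximum sum: 41

The maximum subarray is [7, 16, -2, 11, 5, 4] with sum 41. This subarray runs from index 1 to index 6.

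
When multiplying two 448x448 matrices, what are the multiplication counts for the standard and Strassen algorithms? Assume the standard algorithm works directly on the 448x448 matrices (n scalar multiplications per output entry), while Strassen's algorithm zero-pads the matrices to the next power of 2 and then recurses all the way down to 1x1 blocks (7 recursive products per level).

Matrix multiplication for 448x448 matrices:

Strassen's algorithm requires power-of-2 dimensions. Pad 448x448 to 512x512 (next power of 2).

Standard algorithm: 448^3 = 89915392 multiplications
Strassen's algorithm: 7^(log2(512)) = 7^9 = 40353607 multiplications
Savings: 89915392 - 40353607 = 49561785 multiplications

Standard: 89915392 multiplications (448^3). Strassen: 40353607 multiplications (7^9, after padding to 512x512). Strassen reduces 8 recursive multiplications to 7 at each level.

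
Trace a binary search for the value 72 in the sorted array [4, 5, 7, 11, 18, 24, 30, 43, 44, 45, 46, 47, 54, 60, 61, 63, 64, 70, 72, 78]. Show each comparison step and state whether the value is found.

Binary search for 72 in [4, 5, 7, 11, 18, 24, 30, 43, 44, 45, 46, 47, 54, 60, 61, 63, 64, 70, 72, 78]:

lo=0, hi=19, mid=9, arr[mid]=45 -> 45 < 72, search right half
lo=10, hi=19, mid=14, arr[mid]=61 -> 61 < 72, search right half
lo=15, hi=19, mid=17, arr[mid]=70 -> 70 < 72, search right half
lo=18, hi=19, mid=18, arr[mid]=72 -> Found target at index 18!

Binary search finds 72 at index 18 after 4 comparisons. The search repeatedly halves the search space by comparing with the middle element.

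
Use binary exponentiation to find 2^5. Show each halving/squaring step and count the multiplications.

Computing 2^5 by squaring (build up from 2^1; each line after the first costs one multiplication):

2^1 = 2
2^2 = (2^1)^2 = 2^2 = 4
2^4 = (2^2)^2 = 4^2 = 16
2^5 = 2 * 2^4 = 2 * 16 = 32

Result: 32
Multiplications needed: 3 (3 lines after 2^1)

2^5 = 32. Using exponentiation by squaring, this requires 3 multiplications. The key idea: if the exponent is even, square the half-power; if odd, multiply by the base once.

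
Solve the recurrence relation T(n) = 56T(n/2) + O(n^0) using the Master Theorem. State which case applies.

Master Theorem for T(n) = 56T(n/2) + O(n^0):

a = 56, b = 2, c = 0
log_b(a) = log_2(56) = 5.8074

Case 1: c = 0 < log_2(56) = 5.8074
T(n) = O(n^(log_2 56))

For T(n) = 56T(n/2) + O(n^0): log_2(56) = 5.8074. This is Case 1 of the Master Theorem (c < log_b(a), work dominated by leaves), giving O(n^(log_2 56)).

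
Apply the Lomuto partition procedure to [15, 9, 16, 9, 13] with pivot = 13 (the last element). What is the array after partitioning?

Lomuto partition with pivot = 13:

Initial array: [15, 9, 16, 9, 13]

arr[0]=15 > 13: no swap
arr[1]=9 <= 13: swap with position 0, array becomes [9, 15, 16, 9, 13]
arr[2]=16 > 13: no swap
arr[3]=9 <= 13: swap with position 1, array becomes [9, 9, 16, 15, 13]

Place pivot at position 2: [9, 9, 13, 15, 16]
Pivot position: 2

After partitioning with pivot 13, the array becomes [9, 9, 13, 15, 16]. The pivot is placed at index 2. All elements to the left of the pivot are <= 13, and all elements to the right are > 13.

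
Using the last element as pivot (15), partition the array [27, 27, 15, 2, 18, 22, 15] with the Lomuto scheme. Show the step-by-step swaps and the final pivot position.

Lomuto partition with pivot = 15:

Initial array: [27, 27, 15, 2, 18, 22, 15]

arr[0]=27 > 15: no swap
arr[1]=27 > 15: no swap
arr[2]=15 <= 15: swap with position 0, array becomes [15, 27, 27, 2, 18, 22, 15]
arr[3]=2 <= 15: swap with position 1, array becomes [15, 2, 27, 27, 18, 22, 15]
arr[4]=18 > 15: no swap
arr[5]=22 > 15: no swap

Place pivot at position 2: [15, 2, 15, 27, 18, 22, 27]
Pivot position: 2

After partitioning with pivot 15, the array becomes [15, 2, 15, 27, 18, 22, 27]. The pivot is placed at index 2. All elements to the left of the pivot are <= 15, and all elements to the right are > 15.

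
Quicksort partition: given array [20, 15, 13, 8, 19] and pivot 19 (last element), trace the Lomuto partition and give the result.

Lomuto partition with pivot = 19:

Initial array: [20, 15, 13, 8, 19]

arr[0]=20 > 19: no swap
arr[1]=15 <= 19: swap with position 0, array becomes [15, 20, 13, 8, 19]
arr[2]=13 <= 19: swap with position 1, array becomes [15, 13, 20, 8, 19]
arr[3]=8 <= 19: swap with position 2, array becomes [15, 13, 8, 20, 19]

Place pivot at position 3: [15, 13, 8, 19, 20]
Pivot position: 3

After partitioning with pivot 19, the array becomes [15, 13, 8, 19, 20]. The pivot is placed at index 3. All elements to the left of the pivot are <= 19, and all elements to the right are > 19.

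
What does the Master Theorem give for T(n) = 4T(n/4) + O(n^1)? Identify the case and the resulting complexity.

Master Theorem for T(n) = 4T(n/4) + O(n^1):

a = 4, b = 4, c = 1
log_b(a) = log_4(4) = 1.0000

Case 2: c = 1 = log_4(4) = 1.0000
T(n) = O(n^1 log n) = O(n log n)

For T(n) = 4T(n/4) + O(n^1): log_4(4) = 1.0000. This is Case 2 of the Master Theorem (c = log_b(a), equal work at all levels), giving O(n log n).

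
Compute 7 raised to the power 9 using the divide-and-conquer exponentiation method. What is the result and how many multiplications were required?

Computing 7^9 by squaring (build up from 7^1; each line after the first costs one multiplication):

7^1 = 7
7^2 = (7^1)^2 = 7^2 = 49
7^4 = (7^2)^2 = 49^2 = 2401
7^8 = (7^4)^2 = 2401^2 = 5764801
7^9 = 7 * 7^8 = 7 * 5764801 = 40353607

Result: 40353607
Multiplications needed: 4 (4 lines after 7^1)

7^9 = 40353607. Using exponentiation by squaring, this requires 4 multiplications. The key idea: if the exponent is even, square the half-power; if odd, multiply by the base once.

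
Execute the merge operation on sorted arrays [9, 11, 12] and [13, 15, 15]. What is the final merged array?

Merging process:

Compare 9 vs 13: take 9 from left. Merged: [9]
Compare 11 vs 13: take 11 from left. Merged: [9, 11]
Compare 12 vs 13: take 12 from left. Merged: [9, 11, 12]
Append remaining from right: [13, 15, 15]. Merged: [9, 11, 12, 13, 15, 15]

Final merged array: [9, 11, 12, 13, 15, 15]
Total comparisons: 3

The merged array is [9, 11, 12, 13, 15, 15], requiring 3 comparisons. The merge step runs in O(n) time where n is the total number of elements.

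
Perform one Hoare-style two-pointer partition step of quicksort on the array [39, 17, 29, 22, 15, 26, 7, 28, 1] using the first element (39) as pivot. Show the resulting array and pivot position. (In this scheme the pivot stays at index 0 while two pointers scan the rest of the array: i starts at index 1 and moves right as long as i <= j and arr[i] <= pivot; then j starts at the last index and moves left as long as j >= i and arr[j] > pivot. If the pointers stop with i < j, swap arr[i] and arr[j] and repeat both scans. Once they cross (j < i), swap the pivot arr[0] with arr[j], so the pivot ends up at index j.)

Hoare-style two-pointer partition with pivot = 39:

Initial array: [39, 17, 29, 22, 15, 26, 7, 28, 1]

Pointers start at i = 1, j = 8.
i ends at 9, j ends at 8: the pointers have crossed (j < i), so scanning stops.

Swap pivot arr[0] with arr[8] to place pivot at position 8: [1, 17, 29, 22, 15, 26, 7, 28, 39]
Pivot position: 8

After partitioning with pivot 39, the array becomes [1, 17, 29, 22, 15, 26, 7, 28, 39]. The pivot is placed at index 8. All elements to the left of the pivot are <= 39, and all elements to the right are > 39.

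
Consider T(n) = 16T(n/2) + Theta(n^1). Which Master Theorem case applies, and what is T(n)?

Master Theorem for T(n) = 16T(n/2) + O(n^1):

a = 16, b = 2, c = 1
log_b(a) = log_2(16) = 4.0000

Case 1: c = 1 < log_2(16) = 4.0000
T(n) = O(n^(log_2 16)) = O(n^4)

For T(n) = 16T(n/2) + O(n^1): log_2(16) = 4.0000. This is Case 1 of the Master Theorem (c < log_b(a), work dominated by leaves), giving O(n^4).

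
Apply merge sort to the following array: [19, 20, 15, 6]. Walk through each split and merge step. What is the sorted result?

Merge sort trace:

Split: [19, 20, 15, 6] -> [19, 20] and [15, 6]
  Split: [19, 20] -> [19] and [20]
  Merge: [19] + [20] -> [19, 20]
  Split: [15, 6] -> [15] and [6]
  Merge: [15] + [6] -> [6, 15]
Merge: [19, 20] + [6, 15] -> [6, 15, 19, 20]

Final sorted array: [6, 15, 19, 20]

The merge sort proceeds by recursively splitting the array and merging sorted halves.
After all merges, the sorted array is [6, 15, 19, 20].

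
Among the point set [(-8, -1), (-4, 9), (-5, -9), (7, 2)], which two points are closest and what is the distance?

Computing all pairwise distances among 4 points:

d((-8, -1), (-4, 9)) = 10.7703
d((-8, -1), (-5, -9)) = 8.544 <-- minimum
d((-8, -1), (7, 2)) = 15.2971
d((-4, 9), (-5, -9)) = 18.0278
d((-4, 9), (7, 2)) = 13.0384
d((-5, -9), (7, 2)) = 16.2788

Closest pair: (-8, -1) and (-5, -9) with distance 8.544

The closest pair is (-8, -1) and (-5, -9) with Euclidean distance 8.544. For 4 points, brute-force pairwise comparison is shown above. For large n, the divide-and-conquer algorithm (sort by x, recurse on halves, check the dividing strip) achieves O(n log n).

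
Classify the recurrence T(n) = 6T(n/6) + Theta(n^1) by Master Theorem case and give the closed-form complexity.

Master Theorem for T(n) = 6T(n/6) + O(n^1):

a = 6, b = 6, c = 1
log_b(a) = log_6(6) = 1.0000

Case 2: c = 1 = log_6(6) = 1.0000
T(n) = O(n^1 log n) = O(n log n)

For T(n) = 6T(n/6) + O(n^1): log_6(6) = 1.0000. This is Case 2 of the Master Theorem (c = log_b(a), equal work at all levels), giving O(n log n).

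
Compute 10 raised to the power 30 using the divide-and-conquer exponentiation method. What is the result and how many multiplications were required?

Computing 10^30 by squaring (build up from 10^1; each line after the first costs one multiplication):

10^1 = 10
10^2 = (10^1)^2 = 10^2 = 100
10^3 = 10 * 10^2 = 10 * 100 = 1000
10^6 = (10^3)^2 = 1000^2 = 1000000
10^7 = 10 * 10^6 = 10 * 1000000 = 10000000
10^14 = (10^7)^2 = 10000000^2 = 100000000000000
10^15 = 10 * 10^14 = 10 * 100000000000000 = 1000000000000000
10^30 = (10^15)^2 = 1000000000000000^2 = 1000000000000000000000000000000

Result: 1000000000000000000000000000000
Multiplications needed: 7 (7 lines after 10^1)

10^30 = 1000000000000000000000000000000. Using exponentiation by squaring, this requires 7 multiplications. The key idea: if the exponent is even, square the half-power; if odd, multiply by the base once.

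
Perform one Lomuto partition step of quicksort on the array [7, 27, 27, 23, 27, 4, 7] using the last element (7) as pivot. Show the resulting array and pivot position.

Lomuto partition with pivot = 7:

Initial array: [7, 27, 27, 23, 27, 4, 7]

arr[0]=7 <= 7: swap with position 0, array becomes [7, 27, 27, 23, 27, 4, 7]
arr[1]=27 > 7: no swap
arr[2]=27 > 7: no swap
arr[3]=23 > 7: no swap
arr[4]=27 > 7: no swap
arr[5]=4 <= 7: swap with position 1, array becomes [7, 4, 27, 23, 27, 27, 7]

Place pivot at position 2: [7, 4, 7, 23, 27, 27, 27]
Pivot position: 2

After partitioning with pivot 7, the array becomes [7, 4, 7, 23, 27, 27, 27]. The pivot is placed at index 2. All elements to the left of the pivot are <= 7, and all elements to the right are > 7.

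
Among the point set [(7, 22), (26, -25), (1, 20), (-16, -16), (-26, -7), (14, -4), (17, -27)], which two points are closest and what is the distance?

Computing all pairwise distances among 7 points:

d((7, 22), (26, -25)) = 50.6952
d((7, 22), (1, 20)) = 6.3246 <-- minimum
d((7, 22), (-16, -16)) = 44.4185
d((7, 22), (-26, -7)) = 43.9318
d((7, 22), (14, -4)) = 26.9258
d((7, 22), (17, -27)) = 50.01
d((26, -25), (1, 20)) = 51.4782
d((26, -25), (-16, -16)) = 42.9535
d((26, -25), (-26, -7)) = 55.0273
d((26, -25), (14, -4)) = 24.1868
d((26, -25), (17, -27)) = 9.2195
d((1, 20), (-16, -16)) = 39.8121
d((1, 20), (-26, -7)) = 38.1838
d((1, 20), (14, -4)) = 27.2947
d((1, 20), (17, -27)) = 49.6488
d((-16, -16), (-26, -7)) = 13.4536
d((-16, -16), (14, -4)) = 32.311
d((-16, -16), (17, -27)) = 34.7851
d((-26, -7), (14, -4)) = 40.1123
d((-26, -7), (17, -27)) = 47.4236
d((14, -4), (17, -27)) = 23.1948

Closest pair: (7, 22) and (1, 20) with distance 6.3246

The closest pair is (7, 22) and (1, 20) with Euclidean distance 6.3246. For 7 points, brute-force pairwise comparison is shown above. For large n, the divide-and-conquer algorithm (sort by x, recurse on halves, check the dividing strip) achieves O(n log n).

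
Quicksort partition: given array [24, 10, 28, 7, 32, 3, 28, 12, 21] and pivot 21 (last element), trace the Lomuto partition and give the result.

Lomuto partition with pivot = 21:

Initial array: [24, 10, 28, 7, 32, 3, 28, 12, 21]

arr[0]=24 > 21: no swap
arr[1]=10 <= 21: swap with position 0, array becomes [10, 24, 28, 7, 32, 3, 28, 12, 21]
arr[2]=28 > 21: no swap
arr[3]=7 <= 21: swap with position 1, array becomes [10, 7, 28, 24, 32, 3, 28, 12, 21]
arr[4]=32 > 21: no swap
arr[5]=3 <= 21: swap with position 2, array becomes [10, 7, 3, 24, 32, 28, 28, 12, 21]
arr[6]=28 > 21: no swap
arr[7]=12 <= 21: swap with position 3, array becomes [10, 7, 3, 12, 32, 28, 28, 24, 21]

Place pivot at position 4: [10, 7, 3, 12, 21, 28, 28, 24, 32]
Pivot position: 4

After partitioning with pivot 21, the array becomes [10, 7, 3, 12, 21, 28, 28, 24, 32]. The pivot is placed at index 4. All elements to the left of the pivot are <= 21, and all elements to the right are > 21.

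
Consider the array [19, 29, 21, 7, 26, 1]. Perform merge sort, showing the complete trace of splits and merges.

Merge sort trace:

Split: [19, 29, 21, 7, 26, 1] -> [19, 29, 21] and [7, 26, 1]
  Split: [19, 29, 21] -> [19] and [29, 21]
    Split: [29, 21] -> [29] and [21]
    Merge: [29] + [21] -> [21, 29]
  Merge: [19] + [21, 29] -> [19, 21, 29]
  Split: [7, 26, 1] -> [7] and [26, 1]
    Split: [26, 1] -> [26] and [1]
    Merge: [26] + [1] -> [1, 26]
  Merge: [7] + [1, 26] -> [1, 7, 26]
Merge: [19, 21, 29] + [1, 7, 26] -> [1, 7, 19, 21, 26, 29]

Final sorted array: [1, 7, 19, 21, 26, 29]

The merge sort proceeds by recursively splitting the array and merging sorted halves.
After all merges, the sorted array is [1, 7, 19, 21, 26, 29].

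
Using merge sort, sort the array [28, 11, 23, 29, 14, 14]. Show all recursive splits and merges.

Merge sort trace:

Split: [28, 11, 23, 29, 14, 14] -> [28, 11, 23] and [29, 14, 14]
  Split: [28, 11, 23] -> [28] and [11, 23]
    Split: [11, 23] -> [11] and [23]
    Merge: [11] + [23] -> [11, 23]
  Merge: [28] + [11, 23] -> [11, 23, 28]
  Split: [29, 14, 14] -> [29] and [14, 14]
    Split: [14, 14] -> [14] and [14]
    Merge: [14] + [14] -> [14, 14]
  Merge: [29] + [14, 14] -> [14, 14, 29]
Merge: [11, 23, 28] + [14, 14, 29] -> [11, 14, 14, 23, 28, 29]

Final sorted array: [11, 14, 14, 23, 28, 29]

The merge sort proceeds by recursively splitting the array and merging sorted halves.
After all merges, the sorted array is [11, 14, 14, 23, 28, 29].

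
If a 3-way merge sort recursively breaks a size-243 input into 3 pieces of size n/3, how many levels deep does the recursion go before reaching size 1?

For divide and conquer with division factor 3:

Problem sizes at each level:
Level 0: 243
Level 1: 81
Level 2: 27
Level 3: 9
Level 4: 3
Level 5: 1

The root is level 0 and the size-1 base case is level 5 (the tree spans levels 0 through 5, i.e. 6 levels counting the root), so the depth is the number of divisions: log_3(243) = 5

The recursion tree depth is log_3(243) = 5. At each level, the problem size is divided by 3, so it takes 5 divisions to reduce to a base case of size 1. The algorithm makes 3 recursive calls at each level.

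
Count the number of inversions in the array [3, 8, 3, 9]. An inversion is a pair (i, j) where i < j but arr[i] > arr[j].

Finding inversions in [3, 8, 3, 9]:

(1, 2): arr[1]=8 > arr[2]=3

Total inversions: 1

The array has 1 inversion(s): (1,2). Each pair (i,j) satisfies i < j and arr[i] > arr[j].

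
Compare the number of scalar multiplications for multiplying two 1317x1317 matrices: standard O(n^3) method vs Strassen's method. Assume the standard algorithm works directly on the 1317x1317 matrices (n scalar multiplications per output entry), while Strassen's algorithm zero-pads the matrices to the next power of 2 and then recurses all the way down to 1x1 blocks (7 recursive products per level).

Matrix multiplication for 1317x1317 matrices:

Strassen's algorithm requires power-of-2 dimensions. Pad 1317x1317 to 2048x2048 (next power of 2).

Standard algorithm: 1317^3 = 2284322013 multiplications
Strassen's algorithm: 7^(log2(2048)) = 7^11 = 1977326743 multiplications
Savings: 2284322013 - 1977326743 = 306995270 multiplications

Standard: 2284322013 multiplications (1317^3). Strassen: 1977326743 multiplications (7^11, after padding to 2048x2048). Strassen reduces 8 recursive multiplications to 7 at each level.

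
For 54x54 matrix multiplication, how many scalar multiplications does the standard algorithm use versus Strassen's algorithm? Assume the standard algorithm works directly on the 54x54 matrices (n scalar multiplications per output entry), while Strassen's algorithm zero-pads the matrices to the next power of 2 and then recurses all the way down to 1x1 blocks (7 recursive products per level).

Matrix multiplication for 54x54 matrices:

Strassen's algorithm requires power-of-2 dimensions. Pad 54x54 to 64x64 (next power of 2).

Standard algorithm: 54^3 = 157464 multiplications
Strassen's algorithm: 7^(log2(64)) = 7^6 = 117649 multiplications
Savings: 157464 - 117649 = 39815 multiplications

Standard: 157464 multiplications (54^3). Strassen: 117649 multiplications (7^6, after padding to 64x64). Strassen reduces 8 recursive multiplications to 7 at each level.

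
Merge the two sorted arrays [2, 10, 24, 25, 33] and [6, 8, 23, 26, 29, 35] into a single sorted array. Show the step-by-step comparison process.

Merging process:

Compare 2 vs 6: take 2 from left. Merged: [2]
Compare 10 vs 6: take 6 from right. Merged: [2, 6]
Compare 10 vs 8: take 8 from right. Merged: [2, 6, 8]
Compare 10 vs 23: take 10 from left. Merged: [2, 6, 8, 10]
Compare 24 vs 23: take 23 from right. Merged: [2, 6, 8, 10, 23]
Compare 24 vs 26: take 24 from left. Merged: [2, 6, 8, 10, 23, 24]
Compare 25 vs 26: take 25 from left. Merged: [2, 6, 8, 10, 23, 24, 25]
Compare 33 vs 26: take 26 from right. Merged: [2, 6, 8, 10, 23, 24, 25, 26]
Compare 33 vs 29: take 29 from right. Merged: [2, 6, 8, 10, 23, 24, 25, 26, 29]
Compare 33 vs 35: take 33 from left. Merged: [2, 6, 8, 10, 23, 24, 25, 26, 29, 33]
Append remaining from right: [35]. Merged: [2, 6, 8, 10, 23, 24, 25, 26, 29, 33, 35]

Final merged array: [2, 6, 8, 10, 23, 24, 25, 26, 29, 33, 35]
Total comparisons: 10

The merged array is [2, 6, 8, 10, 23, 24, 25, 26, 29, 33, 35], requiring 10 comparisons. The merge step runs in O(n) time where n is the total number of elements.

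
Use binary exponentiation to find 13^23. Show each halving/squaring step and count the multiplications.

Computing 13^23 by squaring (build up from 13^1; each line after the first costs one multiplication):

13^1 = 13
13^2 = (13^1)^2 = 13^2 = 169
13^4 = (13^2)^2 = 169^2 = 28561
13^5 = 13 * 13^4 = 13 * 28561 = 371293
13^10 = (13^5)^2 = 371293^2 = 137858491849
13^11 = 13 * 13^10 = 13 * 137858491849 = 1792160394037
13^22 = (13^11)^2 = 1792160394037^2 = 3211838877954855105157369
13^23 = 13 * 13^22 = 13 * 3211838877954855105157369 = 41753905413413116367045797

Result: 41753905413413116367045797
Multiplications needed: 7 (7 lines after 13^1)

13^23 = 41753905413413116367045797. Using exponentiation by squaring, this requires 7 multiplications. The key idea: if the exponent is even, square the half-power; if odd, multiply by the base once.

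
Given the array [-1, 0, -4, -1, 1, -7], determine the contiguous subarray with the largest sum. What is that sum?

Using Kadane's algorithm on [-1, 0, -4, -1, 1, -7]:

Scanning through the array:
Position 1 (value 0): max_ending_here = 0, max_so_far = 0
Position 2 (value -4): max_ending_here = -4, max_so_far = 0
Position 3 (value -1): max_ending_here = -1, max_so_far = 0
Position 4 (value 1): max_ending_here = 1, max_so_far = 1
Position 5 (value -7): max_ending_here = -6, max_so_far = 1

Maximum subarray: [1]
Maximum sum: 1

The maximum subarray is [1] with sum 1. This subarray runs from index 4 to index 4.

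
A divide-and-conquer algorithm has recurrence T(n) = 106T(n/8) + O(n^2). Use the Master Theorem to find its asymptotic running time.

Master Theorem for T(n) = 106T(n/8) + O(n^2):

a = 106, b = 8, c = 2
log_b(a) = log_8(106) = 2.2426

Case 1: c = 2 < log_8(106) = 2.2426
T(n) = O(n^(log_8 106))

For T(n) = 106T(n/8) + O(n^2): log_8(106) = 2.2426. This is Case 1 of the Master Theorem (c < log_b(a), work dominated by leaves), giving O(n^(log_8 106)).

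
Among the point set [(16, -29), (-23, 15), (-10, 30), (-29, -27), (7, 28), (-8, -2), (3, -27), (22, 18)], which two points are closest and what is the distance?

Computing all pairwise distances among 8 points:

d((16, -29), (-23, 15)) = 58.7963
d((16, -29), (-10, 30)) = 64.4748
d((16, -29), (-29, -27)) = 45.0444
d((16, -29), (7, 28)) = 57.7062
d((16, -29), (-8, -2)) = 36.1248
d((16, -29), (3, -27)) = 13.1529 <-- minimum
d((16, -29), (22, 18)) = 47.3814
d((-23, 15), (-10, 30)) = 19.8494
d((-23, 15), (-29, -27)) = 42.4264
d((-23, 15), (7, 28)) = 32.6956
d((-23, 15), (-8, -2)) = 22.6716
d((-23, 15), (3, -27)) = 49.3964
d((-23, 15), (22, 18)) = 45.0999
d((-10, 30), (-29, -27)) = 60.0833
d((-10, 30), (7, 28)) = 17.1172
d((-10, 30), (-8, -2)) = 32.0624
d((-10, 30), (3, -27)) = 58.4637
d((-10, 30), (22, 18)) = 34.176
d((-29, -27), (7, 28)) = 65.7343
d((-29, -27), (-8, -2)) = 32.6497
d((-29, -27), (3, -27)) = 32.0
d((-29, -27), (22, 18)) = 68.0147
d((7, 28), (-8, -2)) = 33.541
d((7, 28), (3, -27)) = 55.1453
d((7, 28), (22, 18)) = 18.0278
d((-8, -2), (3, -27)) = 27.313
d((-8, -2), (22, 18)) = 36.0555
d((3, -27), (22, 18)) = 48.8467

Closest pair: (16, -29) and (3, -27) with distance 13.1529

The closest pair is (16, -29) and (3, -27) with Euclidean distance 13.1529. For 8 points, brute-force pairwise comparison is shown above. For large n, the divide-and-conquer algorithm (sort by x, recurse on halves, check the dividing strip) achieves O(n log n).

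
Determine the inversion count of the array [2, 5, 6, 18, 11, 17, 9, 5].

Finding inversions in [2, 5, 6, 18, 11, 17, 9, 5]:

(2, 7): arr[2]=6 > arr[7]=5
(3, 4): arr[3]=18 > arr[4]=11
(3, 5): arr[3]=18 > arr[5]=17
(3, 6): arr[3]=18 > arr[6]=9
(3, 7): arr[3]=18 > arr[7]=5
(4, 6): arr[4]=11 > arr[6]=9
(4, 7): arr[4]=11 > arr[7]=5
(5, 6): arr[5]=17 > arr[6]=9
(5, 7): arr[5]=17 > arr[7]=5
(6, 7): arr[6]=9 > arr[7]=5

Total inversions: 10

The array has 10 inversion(s): (2,7), (3,4), (3,5), (3,6), (3,7), (4,6), (4,7), (5,6), (5,7), (6,7). Each pair (i,j) satisfies i < j and arr[i] > arr[j].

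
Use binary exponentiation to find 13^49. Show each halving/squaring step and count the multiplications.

Computing 13^49 by squaring (build up from 13^1; each line after the first costs one multiplication):

13^1 = 13
13^2 = (13^1)^2 = 13^2 = 169
13^3 = 13 * 13^2 = 13 * 169 = 2197
13^6 = (13^3)^2 = 2197^2 = 4826809
13^12 = (13^6)^2 = 4826809^2 = 23298085122481
13^24 = (13^12)^2 = 23298085122481^2 = 542800770374370512771595361
13^48 = (13^24)^2 = 542800770374370512771595361^2 = 294632676319010105335586872991323185304149065116720321
13^49 = 13 * 13^48 = 13 * 294632676319010105335586872991323185304149065116720321 = 3830224792147131369362629348887201408953937846517364173

Result: 3830224792147131369362629348887201408953937846517364173
Multiplications needed: 7 (7 lines after 13^1)

13^49 = 3830224792147131369362629348887201408953937846517364173. Using exponentiation by squaring, this requires 7 multiplications. The key idea: if the exponent is even, square the half-power; if odd, multiply by the base once.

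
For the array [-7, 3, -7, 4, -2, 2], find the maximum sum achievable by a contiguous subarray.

Using Kadane's algorithm on [-7, 3, -7, 4, -2, 2]:

Scanning through the array:
Position 1 (value 3): max_ending_here = 3, max_so_far = 3
Position 2 (value -7): max_ending_here = -4, max_so_far = 3
Position 3 (value 4): max_ending_here = 4, max_so_far = 4
Position 4 (value -2): max_ending_here = 2, max_so_far = 4
Position 5 (value 2): max_ending_here = 4, max_so_far = 4

Maximum subarray: [4]
Maximum sum: 4

The maximum subarray is [4] with sum 4. This subarray runs from index 3 to index 3.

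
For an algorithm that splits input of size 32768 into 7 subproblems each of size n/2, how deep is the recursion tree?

For divide and conquer with division factor 2:

Problem sizes at each level:
Level 0: 32768
Level 1: 16384
Level 2: 8192
Level 3: 4096
Level 4: 2048
Level 5: 1024
Level 6: 512
Level 7: 256
Level 8: 128
Level 9: 64
Level 10: 32
Level 11: 16
Level 12: 8
Level 13: 4
Level 14: 2
Level 15: 1

The root is level 0 and the size-1 base case is level 15 (the tree spans levels 0 through 15, i.e. 16 levels counting the root), so the depth is the number of divisions: log_2(32768) = 15

The recursion tree depth is log_2(32768) = 15. At each level, the problem size is divided by 2, so it takes 15 divisions to reduce to a base case of size 1. The algorithm makes 7 recursive calls at each level.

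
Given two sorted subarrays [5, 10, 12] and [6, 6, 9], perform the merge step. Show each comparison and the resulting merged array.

Merging process:

Compare 5 vs 6: take 5 from left. Merged: [5]
Compare 10 vs 6: take 6 from right. Merged: [5, 6]
Compare 10 vs 6: take 6 from right. Merged: [5, 6, 6]
Compare 10 vs 9: take 9 from right. Merged: [5, 6, 6, 9]
Append remaining from left: [10, 12]. Merged: [5, 6, 6, 9, 10, 12]

Final merged array: [5, 6, 6, 9, 10, 12]
Total comparisons: 4

The merged array is [5, 6, 6, 9, 10, 12], requiring 4 comparisons. The merge step runs in O(n) time where n is the total number of elements.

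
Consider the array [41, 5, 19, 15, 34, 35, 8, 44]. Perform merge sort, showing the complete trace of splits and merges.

Merge sort trace:

Split: [41, 5, 19, 15, 34, 35, 8, 44] -> [41, 5, 19, 15] and [34, 35, 8, 44]
  Split: [41, 5, 19, 15] -> [41, 5] and [19, 15]
    Split: [41, 5] -> [41] and [5]
    Merge: [41] + [5] -> [5, 41]
    Split: [19, 15] -> [19] and [15]
    Merge: [19] + [15] -> [15, 19]
  Merge: [5, 41] + [15, 19] -> [5, 15, 19, 41]
  Split: [34, 35, 8, 44] -> [34, 35] and [8, 44]
    Split: [34, 35] -> [34] and [35]
    Merge: [34] + [35] -> [34, 35]
    Split: [8, 44] -> [8] and [44]
    Merge: [8] + [44] -> [8, 44]
  Merge: [34, 35] + [8, 44] -> [8, 34, 35, 44]
Merge: [5, 15, 19, 41] + [8, 34, 35, 44] -> [5, 8, 15, 19, 34, 35, 41, 44]

Final sorted array: [5, 8, 15, 19, 34, 35, 41, 44]

The merge sort proceeds by recursively splitting the array and merging sorted halves.
After all merges, the sorted array is [5, 8, 15, 19, 34, 35, 41, 44].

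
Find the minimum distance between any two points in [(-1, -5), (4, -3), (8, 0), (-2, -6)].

Computing all pairwise distances among 4 points:

d((-1, -5), (4, -3)) = 5.3852
d((-1, -5), (8, 0)) = 10.2956
d((-1, -5), (-2, -6)) = 1.4142 <-- minimum
d((4, -3), (8, 0)) = 5.0
d((4, -3), (-2, -6)) = 6.7082
d((8, 0), (-2, -6)) = 11.6619

Closest pair: (-1, -5) and (-2, -6) with distance 1.4142

The closest pair is (-1, -5) and (-2, -6) with Euclidean distance 1.4142. For 4 points, brute-force pairwise comparison is shown above. For large n, the divide-and-conquer algorithm (sort by x, recurse on halves, check the dividing strip) achieves O(n log n).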